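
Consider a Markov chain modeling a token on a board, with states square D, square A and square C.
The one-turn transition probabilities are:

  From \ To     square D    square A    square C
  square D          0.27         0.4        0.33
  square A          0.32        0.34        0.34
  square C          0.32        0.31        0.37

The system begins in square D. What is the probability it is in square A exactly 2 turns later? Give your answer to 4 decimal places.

0.3463

Sum over the intermediate state after 1 turn:
P = P(square D→square D)·P(square D→square A) + P(square D→square A)·P(square A→square A) + P(square D→square C)·P(square C→square A)
  = 0.27×0.4 + 0.4×0.34 + 0.33×0.31
  = 0.1080 + 0.1360 + 0.1023 = 0.3463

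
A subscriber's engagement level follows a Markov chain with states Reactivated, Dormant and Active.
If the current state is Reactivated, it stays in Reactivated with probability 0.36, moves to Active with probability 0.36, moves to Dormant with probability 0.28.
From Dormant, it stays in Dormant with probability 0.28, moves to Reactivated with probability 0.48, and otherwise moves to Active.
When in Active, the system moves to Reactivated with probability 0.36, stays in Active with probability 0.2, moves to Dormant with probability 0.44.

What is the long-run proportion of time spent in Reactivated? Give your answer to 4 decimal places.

Let the stationary distribution be π with π = πP and π_1 + π_2 + π_3 = 1.
π_1 = 0.36·π_1 + 0.48·π_2 + 0.36·π_3
π_2 = 0.28·π_1 + 0.28·π_2 + 0.44·π_3
Solving with the normalization constraint gives π = (0.3989, 0.3243, 0.2768).
So the stationary probability of Reactivated is 0.3989.

0.3989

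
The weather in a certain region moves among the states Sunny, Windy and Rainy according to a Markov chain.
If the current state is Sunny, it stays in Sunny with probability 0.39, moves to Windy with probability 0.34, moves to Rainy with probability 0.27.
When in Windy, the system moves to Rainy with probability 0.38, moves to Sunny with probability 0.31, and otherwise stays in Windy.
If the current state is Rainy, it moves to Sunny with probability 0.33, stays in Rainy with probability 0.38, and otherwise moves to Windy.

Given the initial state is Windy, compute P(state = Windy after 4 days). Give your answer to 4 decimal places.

Propagate the distribution vector 4 days from Windy.
After 0 days: (0.0000, 1.0000, 0.0000)
After 1 day: (0.3100, 0.3100, 0.3800)
After 2 days: (0.3424, 0.3117, 0.3459)
After 3 days: (0.3443, 0.3134, 0.3423)
After 4 days: (0.3444, 0.3135, 0.3421)
P(in Windy after 4 days) = 0.3135

0.3135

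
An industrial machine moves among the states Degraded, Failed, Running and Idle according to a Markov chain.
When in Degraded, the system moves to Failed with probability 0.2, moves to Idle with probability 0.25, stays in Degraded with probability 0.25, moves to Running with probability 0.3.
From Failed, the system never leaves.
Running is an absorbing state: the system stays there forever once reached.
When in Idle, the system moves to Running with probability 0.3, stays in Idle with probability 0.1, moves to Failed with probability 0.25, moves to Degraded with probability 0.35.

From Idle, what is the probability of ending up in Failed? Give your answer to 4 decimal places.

0.4383

Let h(s) be the probability of absorption at Failed starting from transient state s. Then h(Failed) = 1 and h(Running) = 0. By first-step analysis:
h(Degraded) = 0.25·h(Degraded) + 0.2·1 + 0.3·0 + 0.25·h(Idle)
h(Idle) = 0.35·h(Degraded) + 0.25·1 + 0.3·0 + 0.1·h(Idle)
Solving: h(Degraded) = 0.4128, h(Idle) = 0.4383.
Starting from Idle, the probability is 0.4383.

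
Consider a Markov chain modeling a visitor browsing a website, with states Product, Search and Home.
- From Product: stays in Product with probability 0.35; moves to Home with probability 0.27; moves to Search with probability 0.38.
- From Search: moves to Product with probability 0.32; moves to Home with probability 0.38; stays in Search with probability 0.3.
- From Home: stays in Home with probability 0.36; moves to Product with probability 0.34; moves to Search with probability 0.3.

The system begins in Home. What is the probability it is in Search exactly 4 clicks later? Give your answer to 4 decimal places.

0.3269

Propagate the distribution vector 4 clicks from Home.
After 0 clicks: (0.0000, 0.0000, 1.0000)
After 1 click: (0.3400, 0.3000, 0.3600)
After 2 clicks: (0.3374, 0.3272, 0.3354)
After 3 clicks: (0.3368, 0.3270, 0.3362)
After 4 clicks: (0.3368, 0.3269, 0.3362)
P(in Search after 4 clicks) = 0.3269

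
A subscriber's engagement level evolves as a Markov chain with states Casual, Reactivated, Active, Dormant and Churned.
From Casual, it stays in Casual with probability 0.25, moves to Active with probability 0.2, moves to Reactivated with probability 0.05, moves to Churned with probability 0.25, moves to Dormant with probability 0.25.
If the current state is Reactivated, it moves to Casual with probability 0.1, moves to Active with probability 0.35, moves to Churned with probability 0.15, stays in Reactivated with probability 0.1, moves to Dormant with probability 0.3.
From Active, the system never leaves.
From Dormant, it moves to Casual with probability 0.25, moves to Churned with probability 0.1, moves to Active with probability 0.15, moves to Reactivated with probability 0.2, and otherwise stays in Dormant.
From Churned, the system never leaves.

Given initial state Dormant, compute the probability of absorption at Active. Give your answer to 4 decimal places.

0.5749

Let h(s) be the probability of absorption at Active starting from transient state s. Then h(Active) = 1 and h(Churned) = 0. By first-step analysis:
h(Casual) = 0.25·h(Casual) + 0.05·h(Reactivated) + 0.2·1 + 0.25·h(Dormant) + 0.25·0
h(Reactivated) = 0.1·h(Casual) + 0.1·h(Reactivated) + 0.35·1 + 0.3·h(Dormant) + 0.15·0
h(Dormant) = 0.25·h(Casual) + 0.2·h(Reactivated) + 0.15·1 + 0.3·h(Dormant) + 0.1·0
Solving: h(Casual) = 0.5007, h(Reactivated) = 0.6361, h(Dormant) = 0.5749.
Starting from Dormant, the probability is 0.5749.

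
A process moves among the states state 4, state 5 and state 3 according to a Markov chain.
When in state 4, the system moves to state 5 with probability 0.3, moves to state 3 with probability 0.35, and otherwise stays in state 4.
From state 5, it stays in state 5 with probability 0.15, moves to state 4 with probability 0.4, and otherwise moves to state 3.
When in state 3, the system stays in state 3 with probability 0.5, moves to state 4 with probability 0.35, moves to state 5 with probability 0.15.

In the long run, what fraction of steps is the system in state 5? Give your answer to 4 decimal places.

Let the stationary distribution be π with π = πP and π_1 + π_2 + π_3 = 1.
π_1 = 0.35·π_1 + 0.4·π_2 + 0.35·π_3
π_2 = 0.3·π_1 + 0.15·π_2 + 0.15·π_3
Solving with the normalization constraint gives π = (0.3602, 0.2040, 0.4358).
So the stationary probability of state 5 is 0.2040.

0.2040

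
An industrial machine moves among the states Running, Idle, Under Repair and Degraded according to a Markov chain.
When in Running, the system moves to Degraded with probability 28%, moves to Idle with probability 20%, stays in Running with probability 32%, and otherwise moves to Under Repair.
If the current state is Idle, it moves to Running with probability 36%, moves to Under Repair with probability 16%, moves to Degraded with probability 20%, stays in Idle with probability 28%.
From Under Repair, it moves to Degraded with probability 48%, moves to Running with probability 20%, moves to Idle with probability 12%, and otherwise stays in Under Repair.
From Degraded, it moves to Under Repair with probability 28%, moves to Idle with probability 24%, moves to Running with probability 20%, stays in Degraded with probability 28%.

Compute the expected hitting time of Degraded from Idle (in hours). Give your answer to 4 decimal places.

3.6250

Let t(s) be the expected number of hours to first reach Degraded from state s, with t(Degraded) = 0. Conditioning on the first hour:
t(Running) = 1 + 0.32·t(Running) + 0.2·t(Idle) + 0.2·t(Under Repair)
t(Idle) = 1 + 0.36·t(Running) + 0.28·t(Idle) + 0.16·t(Under Repair)
t(Under Repair) = 1 + 0.2·t(Running) + 0.12·t(Idle) + 0.2·t(Under Repair)
Solving: t(Running) = 3.3076, t(Idle) = 3.6250, t(Under Repair) = 2.6206.
Expected hours from Idle to Degraded: 3.6250.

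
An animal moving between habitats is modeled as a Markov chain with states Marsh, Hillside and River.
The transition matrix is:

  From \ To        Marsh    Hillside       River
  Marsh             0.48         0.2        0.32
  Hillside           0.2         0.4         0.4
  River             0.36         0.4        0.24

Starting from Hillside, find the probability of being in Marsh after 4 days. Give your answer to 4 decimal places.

0.3471

Propagate the distribution vector 4 days from Hillside.
After 0 days: (0.0000, 1.0000, 0.0000)
After 1 day: (0.2000, 0.4000, 0.4000)
After 2 days: (0.3200, 0.3600, 0.3200)
After 3 days: (0.3408, 0.3360, 0.3232)
After 4 days: (0.3471, 0.3318, 0.3210)
P(in Marsh after 4 days) = 0.3471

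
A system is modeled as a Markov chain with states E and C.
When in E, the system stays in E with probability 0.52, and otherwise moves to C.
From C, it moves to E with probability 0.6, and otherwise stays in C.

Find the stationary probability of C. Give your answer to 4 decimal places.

Let the stationary distribution be π with π = πP and π_1 + π_2 = 1.
π_1 = 0.52·π_1 + 0.6·π_2
Solving with the normalization constraint gives π = (0.5556, 0.4444).
So the stationary probability of C is 0.4444.

0.4444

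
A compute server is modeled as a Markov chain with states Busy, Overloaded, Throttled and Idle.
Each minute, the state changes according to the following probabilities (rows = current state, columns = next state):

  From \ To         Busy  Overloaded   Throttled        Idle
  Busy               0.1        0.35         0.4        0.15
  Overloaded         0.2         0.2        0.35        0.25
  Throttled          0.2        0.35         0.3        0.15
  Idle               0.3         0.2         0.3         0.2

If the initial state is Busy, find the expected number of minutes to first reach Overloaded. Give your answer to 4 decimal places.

3.0645

Let t(s) be the expected number of minutes to first reach Overloaded from state s, with t(Overloaded) = 0. Conditioning on the first minute:
t(Busy) = 1 + 0.1·t(Busy) + 0.4·t(Throttled) + 0.15·t(Idle)
t(Throttled) = 1 + 0.2·t(Busy) + 0.3·t(Throttled) + 0.15·t(Idle)
t(Idle) = 1 + 0.3·t(Busy) + 0.3·t(Throttled) + 0.2·t(Idle)
Solving: t(Busy) = 3.0645, t(Throttled) = 3.0645, t(Idle) = 3.5484.
Expected minutes from Busy to Overloaded: 3.0645.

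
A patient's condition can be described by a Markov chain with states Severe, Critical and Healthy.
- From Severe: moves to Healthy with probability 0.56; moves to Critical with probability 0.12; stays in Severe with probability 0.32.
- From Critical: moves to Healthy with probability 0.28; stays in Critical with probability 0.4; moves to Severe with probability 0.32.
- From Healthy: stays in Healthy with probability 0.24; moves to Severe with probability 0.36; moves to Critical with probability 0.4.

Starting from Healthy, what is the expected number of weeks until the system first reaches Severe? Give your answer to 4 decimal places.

2.9070

Let t(s) be the expected number of weeks to first reach Severe from state s, with t(Severe) = 0. Conditioning on the first week:
t(Critical) = 1 + 0.4·t(Critical) + 0.28·t(Healthy)
t(Healthy) = 1 + 0.4·t(Critical) + 0.24·t(Healthy)
Solving: t(Critical) = 3.0233, t(Healthy) = 2.9070.
Expected weeks from Healthy to Severe: 2.9070.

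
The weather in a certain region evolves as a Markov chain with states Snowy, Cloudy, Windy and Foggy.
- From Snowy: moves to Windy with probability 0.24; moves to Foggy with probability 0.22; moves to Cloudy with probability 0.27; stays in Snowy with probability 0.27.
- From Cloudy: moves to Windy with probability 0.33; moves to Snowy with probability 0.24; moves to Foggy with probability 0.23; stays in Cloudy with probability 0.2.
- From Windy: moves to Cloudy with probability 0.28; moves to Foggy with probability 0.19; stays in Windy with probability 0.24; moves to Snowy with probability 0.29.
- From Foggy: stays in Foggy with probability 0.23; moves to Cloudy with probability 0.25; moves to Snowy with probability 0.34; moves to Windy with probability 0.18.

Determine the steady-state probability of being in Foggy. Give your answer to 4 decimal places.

Let the stationary distribution be π with π = πP and π_1 + π_2 + π_3 + π_4 = 1.
π_1 = 0.27·π_1 + 0.24·π_2 + 0.29·π_3 + 0.34·π_4
π_2 = 0.27·π_1 + 0.2·π_2 + 0.28·π_3 + 0.25·π_4
π_3 = 0.24·π_1 + 0.33·π_2 + 0.24·π_3 + 0.18·π_4
Solving with the normalization constraint gives π = (0.2827, 0.2506, 0.2495, 0.2172).
So the stationary probability of Foggy is 0.2172.

0.2172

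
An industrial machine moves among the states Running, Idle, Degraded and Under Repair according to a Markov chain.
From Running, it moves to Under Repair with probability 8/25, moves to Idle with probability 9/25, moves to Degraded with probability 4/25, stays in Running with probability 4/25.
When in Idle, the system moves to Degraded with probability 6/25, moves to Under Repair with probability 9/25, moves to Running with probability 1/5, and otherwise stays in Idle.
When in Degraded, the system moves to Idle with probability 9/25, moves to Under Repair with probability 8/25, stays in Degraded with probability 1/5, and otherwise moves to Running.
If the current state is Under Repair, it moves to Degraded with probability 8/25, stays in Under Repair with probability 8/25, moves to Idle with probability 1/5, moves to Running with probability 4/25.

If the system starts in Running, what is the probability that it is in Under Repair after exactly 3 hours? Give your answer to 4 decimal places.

0.3300

Propagate the distribution vector 3 hours from Running.
After 0 hours: (1.0000, 0.0000, 0.0000, 0.0000)
After 1 hour: (0.1600, 0.3600, 0.1600, 0.3200)
After 2 hours: (0.1680, 0.2512, 0.2464, 0.3344)
After 3 hours: (0.1602, 0.2663, 0.2435, 0.3300)
P(in Under Repair after 3 hours) = 0.3300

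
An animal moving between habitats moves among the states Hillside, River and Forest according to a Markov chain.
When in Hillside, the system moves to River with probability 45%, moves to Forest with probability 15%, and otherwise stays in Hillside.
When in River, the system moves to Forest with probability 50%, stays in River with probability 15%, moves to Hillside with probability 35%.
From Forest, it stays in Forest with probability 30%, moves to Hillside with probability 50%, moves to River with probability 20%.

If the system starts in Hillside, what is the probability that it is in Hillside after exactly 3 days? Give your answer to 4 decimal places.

Propagate the distribution vector 3 days from Hillside.
After 0 days: (1.0000, 0.0000, 0.0000)
After 1 day: (0.4000, 0.4500, 0.1500)
After 2 days: (0.3925, 0.2775, 0.3300)
After 3 days: (0.4191, 0.2843, 0.2966)
P(in Hillside after 3 days) = 0.4191

0.4191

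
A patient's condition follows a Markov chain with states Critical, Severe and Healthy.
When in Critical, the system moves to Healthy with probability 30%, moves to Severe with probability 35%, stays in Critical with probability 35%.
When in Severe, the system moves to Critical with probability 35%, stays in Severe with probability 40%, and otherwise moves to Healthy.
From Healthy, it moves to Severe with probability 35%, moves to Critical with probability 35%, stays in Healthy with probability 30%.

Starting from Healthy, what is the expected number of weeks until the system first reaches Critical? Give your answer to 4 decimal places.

Let t(s) be the expected number of weeks to first reach Critical from state s, with t(Critical) = 0. Conditioning on the first week:
t(Severe) = 1 + 0.4·t(Severe) + 0.25·t(Healthy)
t(Healthy) = 1 + 0.35·t(Severe) + 0.3·t(Healthy)
Solving: t(Severe) = 2.8571, t(Healthy) = 2.8571.
Expected weeks from Healthy to Critical: 2.8571.

2.8571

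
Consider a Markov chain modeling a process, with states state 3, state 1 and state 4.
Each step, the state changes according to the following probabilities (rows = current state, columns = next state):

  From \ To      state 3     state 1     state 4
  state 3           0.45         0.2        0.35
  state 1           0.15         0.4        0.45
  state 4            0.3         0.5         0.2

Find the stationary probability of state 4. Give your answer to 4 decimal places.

0.3371

Let the stationary distribution be π with π = πP and π_1 + π_2 + π_3 = 1.
π_1 = 0.45·π_1 + 0.15·π_2 + 0.3·π_3
π_2 = 0.2·π_1 + 0.4·π_2 + 0.5·π_3
Solving with the normalization constraint gives π = (0.2865, 0.3764, 0.3371).
So the stationary probability of state 4 is 0.3371.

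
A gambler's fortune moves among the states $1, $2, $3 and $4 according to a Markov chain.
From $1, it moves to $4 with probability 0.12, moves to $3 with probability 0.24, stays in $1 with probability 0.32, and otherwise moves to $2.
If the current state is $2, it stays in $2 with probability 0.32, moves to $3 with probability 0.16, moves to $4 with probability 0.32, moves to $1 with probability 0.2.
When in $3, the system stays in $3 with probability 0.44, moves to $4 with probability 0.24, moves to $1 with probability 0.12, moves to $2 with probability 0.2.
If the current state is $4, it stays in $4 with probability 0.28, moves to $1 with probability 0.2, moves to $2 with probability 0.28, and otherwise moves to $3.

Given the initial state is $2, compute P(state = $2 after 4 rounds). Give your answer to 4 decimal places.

Propagate the distribution vector 4 rounds from $2.
After 0 rounds: (0.0000, 1.0000, 0.0000, 0.0000)
After 1 round: (0.2000, 0.3200, 0.1600, 0.3200)
After 2 rounds: (0.2112, 0.2880, 0.2464, 0.2544)
After 3 rounds: (0.2056, 0.2803, 0.2662, 0.2479)
After 4 rounds: (0.2034, 0.2781, 0.2708, 0.2477)
P(in $2 after 4 rounds) = 0.2781

0.2781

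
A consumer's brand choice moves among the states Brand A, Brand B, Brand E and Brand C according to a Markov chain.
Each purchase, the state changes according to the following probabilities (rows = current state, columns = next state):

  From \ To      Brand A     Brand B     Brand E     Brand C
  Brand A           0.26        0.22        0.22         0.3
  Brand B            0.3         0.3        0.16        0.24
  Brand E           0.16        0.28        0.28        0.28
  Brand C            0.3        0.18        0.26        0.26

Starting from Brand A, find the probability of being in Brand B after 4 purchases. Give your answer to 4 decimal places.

Propagate the distribution vector 4 purchases from Brand A.
After 0 purchases: (1.0000, 0.0000, 0.0000, 0.0000)
After 1 purchase: (0.2600, 0.2200, 0.2200, 0.3000)
After 2 purchases: (0.2588, 0.2388, 0.2320, 0.2704)
After 3 purchases: (0.2572, 0.2422, 0.2304, 0.2702)
After 4 purchases: (0.2575, 0.2424, 0.2301, 0.2701)
P(in Brand B after 4 purchases) = 0.2424

0.2424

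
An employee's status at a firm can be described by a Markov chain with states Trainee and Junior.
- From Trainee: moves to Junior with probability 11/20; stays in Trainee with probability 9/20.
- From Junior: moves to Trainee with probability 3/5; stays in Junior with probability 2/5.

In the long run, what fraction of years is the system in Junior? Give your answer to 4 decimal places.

0.4783

Let the stationary distribution be π with π = πP and π_1 + π_2 = 1.
π_1 = 0.45·π_1 + 0.6·π_2
Solving with the normalization constraint gives π = (0.5217, 0.4783).
So the stationary probability of Junior is 0.4783.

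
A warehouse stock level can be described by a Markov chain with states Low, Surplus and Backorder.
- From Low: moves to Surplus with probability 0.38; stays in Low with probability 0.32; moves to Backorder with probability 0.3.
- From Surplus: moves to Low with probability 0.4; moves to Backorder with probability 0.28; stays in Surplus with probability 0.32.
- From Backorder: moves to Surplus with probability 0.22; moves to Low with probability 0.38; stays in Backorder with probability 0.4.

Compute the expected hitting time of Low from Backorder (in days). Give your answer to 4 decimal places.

Let t(s) be the expected number of days to first reach Low from state s, with t(Low) = 0. Conditioning on the first day:
t(Surplus) = 1 + 0.32·t(Surplus) + 0.28·t(Backorder)
t(Backorder) = 1 + 0.22·t(Surplus) + 0.4·t(Backorder)
Solving: t(Surplus) = 2.5404, t(Backorder) = 2.5982.
Expected days from Backorder to Low: 2.5982.

2.5982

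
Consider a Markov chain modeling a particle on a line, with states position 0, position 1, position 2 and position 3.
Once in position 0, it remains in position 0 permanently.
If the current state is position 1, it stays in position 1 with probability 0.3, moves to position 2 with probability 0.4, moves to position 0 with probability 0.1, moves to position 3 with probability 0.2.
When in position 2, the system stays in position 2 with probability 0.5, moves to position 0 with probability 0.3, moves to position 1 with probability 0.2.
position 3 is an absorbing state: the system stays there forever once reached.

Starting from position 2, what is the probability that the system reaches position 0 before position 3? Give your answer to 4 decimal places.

Let h(s) be the probability of absorption at position 0 starting from transient state s. Then h(position 0) = 1 and h(position 3) = 0. By first-step analysis:
h(position 1) = 0.1·1 + 0.3·h(position 1) + 0.4·h(position 2) + 0.2·0
h(position 2) = 0.3·1 + 0.2·h(position 1) + 0.5·h(position 2)
Solving: h(position 1) = 0.6296, h(position 2) = 0.8519.
Starting from position 2, the probability is 0.8519.

0.8519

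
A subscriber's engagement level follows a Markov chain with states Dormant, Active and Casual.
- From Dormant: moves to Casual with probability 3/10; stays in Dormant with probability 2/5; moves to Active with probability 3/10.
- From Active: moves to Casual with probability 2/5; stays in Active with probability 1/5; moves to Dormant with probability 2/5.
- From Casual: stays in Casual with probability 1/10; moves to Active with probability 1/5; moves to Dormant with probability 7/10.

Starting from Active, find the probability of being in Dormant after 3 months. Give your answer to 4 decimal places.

0.4720

Propagate the distribution vector 3 months from Active.
After 0 months: (0.0000, 1.0000, 0.0000)
After 1 month: (0.4000, 0.2000, 0.4000)
After 2 months: (0.5200, 0.2400, 0.2400)
After 3 months: (0.4720, 0.2520, 0.2760)
P(in Dormant after 3 months) = 0.4720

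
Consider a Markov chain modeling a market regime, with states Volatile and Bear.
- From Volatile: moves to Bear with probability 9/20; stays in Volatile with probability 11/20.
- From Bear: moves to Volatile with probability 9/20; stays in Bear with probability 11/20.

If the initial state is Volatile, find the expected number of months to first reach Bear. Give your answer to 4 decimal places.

Let t(s) be the expected number of months to first reach Bear from state s, with t(Bear) = 0. Conditioning on the first month:
t(Volatile) = 1 + 0.55·t(Volatile)
Solving: t(Volatile) = 2.2222.
Expected months from Volatile to Bear: 2.2222.

2.2222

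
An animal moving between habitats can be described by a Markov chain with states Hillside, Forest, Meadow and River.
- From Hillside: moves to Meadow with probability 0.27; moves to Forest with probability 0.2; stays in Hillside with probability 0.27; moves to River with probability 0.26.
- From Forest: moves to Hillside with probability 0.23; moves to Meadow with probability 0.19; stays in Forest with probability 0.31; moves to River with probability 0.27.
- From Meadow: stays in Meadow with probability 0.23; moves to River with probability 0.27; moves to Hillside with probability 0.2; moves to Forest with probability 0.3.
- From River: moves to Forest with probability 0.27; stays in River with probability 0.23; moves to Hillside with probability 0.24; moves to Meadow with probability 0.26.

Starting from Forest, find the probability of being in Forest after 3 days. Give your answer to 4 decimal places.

Propagate the distribution vector 3 days from Forest.
After 0 days: (0.0000, 1.0000, 0.0000, 0.0000)
After 1 day: (0.2300, 0.3100, 0.1900, 0.2700)
After 2 days: (0.2362, 0.2720, 0.2349, 0.2569)
After 3 days: (0.2350, 0.2714, 0.2363, 0.2574)
P(in Forest after 3 days) = 0.2714

0.2714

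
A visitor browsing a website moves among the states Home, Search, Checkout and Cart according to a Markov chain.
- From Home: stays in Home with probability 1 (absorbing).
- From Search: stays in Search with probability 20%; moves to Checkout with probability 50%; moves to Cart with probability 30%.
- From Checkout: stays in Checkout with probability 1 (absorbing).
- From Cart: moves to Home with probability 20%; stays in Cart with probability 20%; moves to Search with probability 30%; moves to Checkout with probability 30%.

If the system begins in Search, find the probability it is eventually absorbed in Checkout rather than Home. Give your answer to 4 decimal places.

Let h(s) be the probability of absorption at Checkout starting from transient state s. Then h(Checkout) = 1 and h(Home) = 0. By first-step analysis:
h(Search) = 0.2·h(Search) + 0.5·1 + 0.3·h(Cart)
h(Cart) = 0.2·0 + 0.3·h(Search) + 0.3·1 + 0.2·h(Cart)
Solving: h(Search) = 0.8909, h(Cart) = 0.7091.
Starting from Search, the probability is 0.8909.

0.8909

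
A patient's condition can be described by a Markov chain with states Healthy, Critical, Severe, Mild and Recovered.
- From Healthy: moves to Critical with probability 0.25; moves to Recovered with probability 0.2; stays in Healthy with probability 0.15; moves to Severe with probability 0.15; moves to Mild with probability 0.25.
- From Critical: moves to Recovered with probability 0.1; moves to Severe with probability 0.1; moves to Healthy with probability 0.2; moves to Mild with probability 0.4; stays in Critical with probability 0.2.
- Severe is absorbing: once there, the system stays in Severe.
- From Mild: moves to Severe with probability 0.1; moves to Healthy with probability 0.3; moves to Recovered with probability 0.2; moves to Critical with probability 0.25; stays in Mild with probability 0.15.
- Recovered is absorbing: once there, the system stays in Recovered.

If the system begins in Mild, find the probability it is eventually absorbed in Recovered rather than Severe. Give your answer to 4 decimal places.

Let h(s) be the probability of absorption at Recovered starting from transient state s. Then h(Recovered) = 1 and h(Severe) = 0. By first-step analysis:
h(Healthy) = 0.15·h(Healthy) + 0.25·h(Critical) + 0.15·0 + 0.25·h(Mild) + 0.2·1
h(Critical) = 0.2·h(Healthy) + 0.2·h(Critical) + 0.1·0 + 0.4·h(Mild) + 0.1·1
h(Mild) = 0.3·h(Healthy) + 0.25·h(Critical) + 0.1·0 + 0.15·h(Mild) + 0.2·1
Solving: h(Healthy) = 0.5848, h(Critical) = 0.5769, h(Mild) = 0.6114.
Starting from Mild, the probability is 0.6114.

0.6114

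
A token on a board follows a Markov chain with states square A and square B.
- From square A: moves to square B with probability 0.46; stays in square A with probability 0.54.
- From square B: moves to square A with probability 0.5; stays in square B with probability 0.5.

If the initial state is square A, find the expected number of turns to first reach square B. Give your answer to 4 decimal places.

2.1739

Let t(s) be the expected number of turns to first reach square B from state s, with t(square B) = 0. Conditioning on the first turn:
t(square A) = 1 + 0.54·t(square A)
Solving: t(square A) = 2.1739.
Expected turns from square A to square B: 2.1739.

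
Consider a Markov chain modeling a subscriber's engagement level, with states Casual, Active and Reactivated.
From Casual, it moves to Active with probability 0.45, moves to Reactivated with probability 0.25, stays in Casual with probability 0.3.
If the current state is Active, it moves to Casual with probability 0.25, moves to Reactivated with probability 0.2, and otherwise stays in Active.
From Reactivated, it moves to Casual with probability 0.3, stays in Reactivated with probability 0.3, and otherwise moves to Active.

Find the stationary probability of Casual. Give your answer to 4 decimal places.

0.2757

Let the stationary distribution be π with π = πP and π_1 + π_2 + π_3 = 1.
π_1 = 0.3·π_1 + 0.25·π_2 + 0.3·π_3
π_2 = 0.45·π_1 + 0.55·π_2 + 0.4·π_3
Solving with the normalization constraint gives π = (0.2757, 0.4868, 0.2375).
So the stationary probability of Casual is 0.2757.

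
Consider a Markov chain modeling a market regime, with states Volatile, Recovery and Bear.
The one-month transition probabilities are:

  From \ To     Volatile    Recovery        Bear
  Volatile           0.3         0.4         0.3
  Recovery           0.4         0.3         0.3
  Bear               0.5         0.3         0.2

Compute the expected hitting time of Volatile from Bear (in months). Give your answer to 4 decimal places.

Let t(s) be the expected number of months to first reach Volatile from state s, with t(Volatile) = 0. Conditioning on the first month:
t(Recovery) = 1 + 0.3·t(Recovery) + 0.3·t(Bear)
t(Bear) = 1 + 0.3·t(Recovery) + 0.2·t(Bear)
Solving: t(Recovery) = 2.3404, t(Bear) = 2.1277.
Expected months from Bear to Volatile: 2.1277.

2.1277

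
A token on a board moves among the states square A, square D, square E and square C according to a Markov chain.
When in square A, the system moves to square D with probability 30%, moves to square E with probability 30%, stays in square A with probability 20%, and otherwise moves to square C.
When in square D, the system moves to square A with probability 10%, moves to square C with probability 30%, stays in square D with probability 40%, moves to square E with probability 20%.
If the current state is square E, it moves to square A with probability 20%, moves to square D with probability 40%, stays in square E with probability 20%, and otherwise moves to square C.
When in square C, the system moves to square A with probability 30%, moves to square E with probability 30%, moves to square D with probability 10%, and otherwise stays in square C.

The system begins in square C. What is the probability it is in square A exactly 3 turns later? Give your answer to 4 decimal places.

0.1960

Propagate the distribution vector 3 turns from square C.
After 0 turns: (0.0000, 0.0000, 0.0000, 1.0000)
After 1 turn: (0.3000, 0.1000, 0.3000, 0.3000)
After 2 turns: (0.2200, 0.2800, 0.2600, 0.2400)
After 3 turns: (0.1960, 0.3060, 0.2460, 0.2520)
P(in square A after 3 turns) = 0.1960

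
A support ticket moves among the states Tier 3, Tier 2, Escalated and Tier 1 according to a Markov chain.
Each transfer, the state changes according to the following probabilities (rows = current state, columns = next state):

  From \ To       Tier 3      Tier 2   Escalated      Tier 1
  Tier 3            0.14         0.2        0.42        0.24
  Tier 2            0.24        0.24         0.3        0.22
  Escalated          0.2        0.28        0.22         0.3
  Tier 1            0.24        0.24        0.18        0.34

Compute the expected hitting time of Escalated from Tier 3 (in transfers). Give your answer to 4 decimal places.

Let t(s) be the expected number of transfers to first reach Escalated from state s, with t(Escalated) = 0. Conditioning on the first transfer:
t(Tier 3) = 1 + 0.14·t(Tier 3) + 0.2·t(Tier 2) + 0.24·t(Tier 1)
t(Tier 2) = 1 + 0.24·t(Tier 3) + 0.24·t(Tier 2) + 0.22·t(Tier 1)
t(Tier 1) = 1 + 0.24·t(Tier 3) + 0.24·t(Tier 2) + 0.34·t(Tier 1)
Solving: t(Tier 3) = 3.0224, t(Tier 2) = 3.3831, t(Tier 1) = 3.8444.
Expected transfers from Tier 3 to Escalated: 3.0224.

3.0224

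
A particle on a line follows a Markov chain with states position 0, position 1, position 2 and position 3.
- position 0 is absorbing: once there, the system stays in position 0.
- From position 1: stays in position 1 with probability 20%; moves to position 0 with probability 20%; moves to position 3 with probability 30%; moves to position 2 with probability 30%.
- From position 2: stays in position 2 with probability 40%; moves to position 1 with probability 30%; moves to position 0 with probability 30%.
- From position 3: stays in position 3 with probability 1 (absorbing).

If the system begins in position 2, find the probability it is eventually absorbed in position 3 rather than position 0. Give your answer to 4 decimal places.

0.2308

Let h(s) be the probability of absorption at position 3 starting from transient state s. Then h(position 3) = 1 and h(position 0) = 0. By first-step analysis:
h(position 1) = 0.2·0 + 0.2·h(position 1) + 0.3·h(position 2) + 0.3·1
h(position 2) = 0.3·0 + 0.3·h(position 1) + 0.4·h(position 2)
Solving: h(position 1) = 0.4615, h(position 2) = 0.2308.
Starting from position 2, the probability is 0.2308.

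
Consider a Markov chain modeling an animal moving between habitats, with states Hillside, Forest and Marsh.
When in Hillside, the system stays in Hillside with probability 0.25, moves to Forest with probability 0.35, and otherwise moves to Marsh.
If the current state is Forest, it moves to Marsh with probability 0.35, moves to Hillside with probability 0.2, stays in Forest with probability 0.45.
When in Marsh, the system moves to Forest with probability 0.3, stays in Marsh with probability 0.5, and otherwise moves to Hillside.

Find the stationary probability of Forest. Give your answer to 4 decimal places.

Let the stationary distribution be π with π = πP and π_1 + π_2 + π_3 = 1.
π_1 = 0.25·π_1 + 0.2·π_2 + 0.2·π_3
π_2 = 0.35·π_1 + 0.45·π_2 + 0.3·π_3
Solving with the normalization constraint gives π = (0.2105, 0.3653, 0.4241).
So the stationary probability of Forest is 0.3653.

0.3653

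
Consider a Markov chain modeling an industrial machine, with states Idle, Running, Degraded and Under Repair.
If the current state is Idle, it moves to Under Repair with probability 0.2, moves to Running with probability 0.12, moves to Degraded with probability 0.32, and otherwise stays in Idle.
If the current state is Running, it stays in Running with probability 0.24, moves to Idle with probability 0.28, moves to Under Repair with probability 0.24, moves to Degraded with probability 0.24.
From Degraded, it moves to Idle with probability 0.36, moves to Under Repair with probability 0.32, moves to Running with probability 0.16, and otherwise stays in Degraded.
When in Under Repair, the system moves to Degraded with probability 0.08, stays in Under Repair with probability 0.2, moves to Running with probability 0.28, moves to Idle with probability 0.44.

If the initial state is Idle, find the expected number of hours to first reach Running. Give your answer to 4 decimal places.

6.0407

Let t(s) be the expected number of hours to first reach Running from state s, with t(Running) = 0. Conditioning on the first hour:
t(Idle) = 1 + 0.36·t(Idle) + 0.32·t(Degraded) + 0.2·t(Under Repair)
t(Degraded) = 1 + 0.36·t(Idle) + 0.16·t(Degraded) + 0.32·t(Under Repair)
t(Under Repair) = 1 + 0.44·t(Idle) + 0.08·t(Degraded) + 0.2·t(Under Repair)
Solving: t(Idle) = 6.0407, t(Degraded) = 5.7398, t(Under Repair) = 5.1463.
Expected hours from Idle to Running: 6.0407.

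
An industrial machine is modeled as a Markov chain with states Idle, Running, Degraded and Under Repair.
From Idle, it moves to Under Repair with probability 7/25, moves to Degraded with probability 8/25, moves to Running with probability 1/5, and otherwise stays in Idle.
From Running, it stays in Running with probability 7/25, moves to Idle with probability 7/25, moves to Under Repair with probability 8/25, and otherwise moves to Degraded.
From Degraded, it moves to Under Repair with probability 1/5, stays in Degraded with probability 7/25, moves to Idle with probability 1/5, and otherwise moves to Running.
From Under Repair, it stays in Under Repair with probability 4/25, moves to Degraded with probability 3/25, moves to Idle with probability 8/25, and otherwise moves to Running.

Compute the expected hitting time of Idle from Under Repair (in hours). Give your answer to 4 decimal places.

3.4605

Let t(s) be the expected number of hours to first reach Idle from state s, with t(Idle) = 0. Conditioning on the first hour:
t(Running) = 1 + 0.28·t(Running) + 0.12·t(Degraded) + 0.32·t(Under Repair)
t(Degraded) = 1 + 0.32·t(Running) + 0.28·t(Degraded) + 0.2·t(Under Repair)
t(Under Repair) = 1 + 0.4·t(Running) + 0.12·t(Degraded) + 0.16·t(Under Repair)
Solving: t(Running) = 3.5840, t(Degraded) = 3.9430, t(Under Repair) = 3.4605.
Expected hours from Under Repair to Idle: 3.4605.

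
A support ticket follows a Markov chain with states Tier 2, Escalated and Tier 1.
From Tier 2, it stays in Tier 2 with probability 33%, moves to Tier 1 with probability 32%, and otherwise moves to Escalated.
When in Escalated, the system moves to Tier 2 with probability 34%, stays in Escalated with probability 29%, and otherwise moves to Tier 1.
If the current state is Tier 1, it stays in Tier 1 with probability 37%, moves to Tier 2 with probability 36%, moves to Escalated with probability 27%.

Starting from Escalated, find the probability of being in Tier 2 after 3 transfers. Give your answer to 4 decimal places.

Propagate the distribution vector 3 transfers from Escalated.
After 0 transfers: (0.0000, 1.0000, 0.0000)
After 1 transfer: (0.3400, 0.2900, 0.3700)
After 2 transfers: (0.3440, 0.3030, 0.3530)
After 3 transfers: (0.3436, 0.3036, 0.3528)
P(in Tier 2 after 3 transfers) = 0.3436

0.3436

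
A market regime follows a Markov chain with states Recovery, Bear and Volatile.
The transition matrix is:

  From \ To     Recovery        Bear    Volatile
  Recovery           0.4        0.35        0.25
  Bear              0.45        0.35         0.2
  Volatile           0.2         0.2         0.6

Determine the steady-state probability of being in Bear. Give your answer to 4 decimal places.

0.2957

Let the stationary distribution be π with π = πP and π_1 + π_2 + π_3 = 1.
π_1 = 0.4·π_1 + 0.45·π_2 + 0.2·π_3
π_2 = 0.35·π_1 + 0.35·π_2 + 0.2·π_3
Solving with the normalization constraint gives π = (0.3424, 0.2957, 0.3619).
So the stationary probability of Bear is 0.2957.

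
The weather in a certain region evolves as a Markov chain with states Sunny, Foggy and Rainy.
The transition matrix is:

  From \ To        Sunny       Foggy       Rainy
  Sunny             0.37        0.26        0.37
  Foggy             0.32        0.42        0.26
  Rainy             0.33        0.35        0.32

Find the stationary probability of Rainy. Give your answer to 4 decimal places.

Let the stationary distribution be π with π = πP and π_1 + π_2 + π_3 = 1.
π_1 = 0.37·π_1 + 0.32·π_2 + 0.33·π_3
π_2 = 0.26·π_1 + 0.42·π_2 + 0.35·π_3
Solving with the normalization constraint gives π = (0.3402, 0.3434, 0.3164).
So the stationary probability of Rainy is 0.3164.

0.3164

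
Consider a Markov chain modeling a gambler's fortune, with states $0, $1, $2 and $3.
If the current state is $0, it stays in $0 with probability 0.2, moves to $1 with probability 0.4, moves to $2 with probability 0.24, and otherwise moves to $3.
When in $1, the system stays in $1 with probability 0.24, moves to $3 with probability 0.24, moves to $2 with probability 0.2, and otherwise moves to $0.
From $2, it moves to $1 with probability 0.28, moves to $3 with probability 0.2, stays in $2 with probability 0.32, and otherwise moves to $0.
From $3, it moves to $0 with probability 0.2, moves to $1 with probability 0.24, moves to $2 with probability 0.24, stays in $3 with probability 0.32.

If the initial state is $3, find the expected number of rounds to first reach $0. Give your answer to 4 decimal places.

Let t(s) be the expected number of rounds to first reach $0 from state s, with t($0) = 0. Conditioning on the first round:
t($1) = 1 + 0.24·t($1) + 0.2·t($2) + 0.24·t($3)
t($2) = 1 + 0.28·t($1) + 0.32·t($2) + 0.2·t($3)
t($3) = 1 + 0.24·t($1) + 0.24·t($2) + 0.32·t($3)
Solving: t($1) = 3.8270, t($2) = 4.3252, t($3) = 4.3478.
Expected rounds from $3 to $0: 4.3478.

4.3478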